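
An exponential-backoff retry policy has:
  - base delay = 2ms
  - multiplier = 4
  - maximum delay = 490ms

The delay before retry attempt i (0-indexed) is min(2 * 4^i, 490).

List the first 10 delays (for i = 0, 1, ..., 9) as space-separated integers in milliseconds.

Answer: 2 8 32 128 490 490 490 490 490 490

Derivation:
Computing each delay:
  i=0: min(2*4^0, 490) = 2
  i=1: min(2*4^1, 490) = 8
  i=2: min(2*4^2, 490) = 32
  i=3: min(2*4^3, 490) = 128
  i=4: min(2*4^4, 490) = 490
  i=5: min(2*4^5, 490) = 490
  i=6: min(2*4^6, 490) = 490
  i=7: min(2*4^7, 490) = 490
  i=8: min(2*4^8, 490) = 490
  i=9: min(2*4^9, 490) = 490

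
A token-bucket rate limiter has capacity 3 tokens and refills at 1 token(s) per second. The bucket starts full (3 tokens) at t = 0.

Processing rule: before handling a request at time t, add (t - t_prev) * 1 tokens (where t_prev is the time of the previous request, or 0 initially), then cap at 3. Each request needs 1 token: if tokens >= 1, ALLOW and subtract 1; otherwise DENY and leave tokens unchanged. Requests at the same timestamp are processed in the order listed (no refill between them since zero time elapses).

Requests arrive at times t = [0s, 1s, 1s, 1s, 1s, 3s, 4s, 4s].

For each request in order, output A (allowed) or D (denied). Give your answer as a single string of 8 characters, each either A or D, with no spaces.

Simulating step by step:
  req#1 t=0s: ALLOW
  req#2 t=1s: ALLOW
  req#3 t=1s: ALLOW
  req#4 t=1s: ALLOW
  req#5 t=1s: DENY
  req#6 t=3s: ALLOW
  req#7 t=4s: ALLOW
  req#8 t=4s: ALLOW

Answer: AAAADAAA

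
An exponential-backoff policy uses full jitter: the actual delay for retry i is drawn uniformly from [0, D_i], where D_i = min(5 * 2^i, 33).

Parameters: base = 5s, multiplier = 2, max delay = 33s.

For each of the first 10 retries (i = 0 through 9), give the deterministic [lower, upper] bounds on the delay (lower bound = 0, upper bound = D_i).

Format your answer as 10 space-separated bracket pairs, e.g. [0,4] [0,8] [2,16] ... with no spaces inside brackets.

Answer: [0,5] [0,10] [0,20] [0,33] [0,33] [0,33] [0,33] [0,33] [0,33] [0,33]

Derivation:
Computing bounds per retry:
  i=0: D_i=min(5*2^0,33)=5, bounds=[0,5]
  i=1: D_i=min(5*2^1,33)=10, bounds=[0,10]
  i=2: D_i=min(5*2^2,33)=20, bounds=[0,20]
  i=3: D_i=min(5*2^3,33)=33, bounds=[0,33]
  i=4: D_i=min(5*2^4,33)=33, bounds=[0,33]
  i=5: D_i=min(5*2^5,33)=33, bounds=[0,33]
  i=6: D_i=min(5*2^6,33)=33, bounds=[0,33]
  i=7: D_i=min(5*2^7,33)=33, bounds=[0,33]
  i=8: D_i=min(5*2^8,33)=33, bounds=[0,33]
  i=9: D_i=min(5*2^9,33)=33, bounds=[0,33]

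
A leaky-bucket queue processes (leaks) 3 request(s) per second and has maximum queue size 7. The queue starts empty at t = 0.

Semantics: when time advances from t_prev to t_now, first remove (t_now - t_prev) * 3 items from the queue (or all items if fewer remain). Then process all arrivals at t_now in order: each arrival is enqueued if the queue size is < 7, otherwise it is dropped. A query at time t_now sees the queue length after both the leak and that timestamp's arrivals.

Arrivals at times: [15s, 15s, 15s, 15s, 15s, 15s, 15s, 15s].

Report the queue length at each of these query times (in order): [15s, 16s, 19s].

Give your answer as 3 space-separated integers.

Queue lengths at query times:
  query t=15s: backlog = 7
  query t=16s: backlog = 4
  query t=19s: backlog = 0

Answer: 7 4 0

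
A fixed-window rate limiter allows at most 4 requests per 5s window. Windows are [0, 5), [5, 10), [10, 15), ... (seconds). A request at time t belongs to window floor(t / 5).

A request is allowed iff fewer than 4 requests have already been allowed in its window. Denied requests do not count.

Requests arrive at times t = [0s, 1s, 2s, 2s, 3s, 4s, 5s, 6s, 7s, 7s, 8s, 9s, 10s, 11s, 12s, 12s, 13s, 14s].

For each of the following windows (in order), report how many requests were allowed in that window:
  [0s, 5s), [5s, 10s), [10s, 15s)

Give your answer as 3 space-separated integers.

Processing requests:
  req#1 t=0s (window 0): ALLOW
  req#2 t=1s (window 0): ALLOW
  req#3 t=2s (window 0): ALLOW
  req#4 t=2s (window 0): ALLOW
  req#5 t=3s (window 0): DENY
  req#6 t=4s (window 0): DENY
  req#7 t=5s (window 1): ALLOW
  req#8 t=6s (window 1): ALLOW
  req#9 t=7s (window 1): ALLOW
  req#10 t=7s (window 1): ALLOW
  req#11 t=8s (window 1): DENY
  req#12 t=9s (window 1): DENY
  req#13 t=10s (window 2): ALLOW
  req#14 t=11s (window 2): ALLOW
  req#15 t=12s (window 2): ALLOW
  req#16 t=12s (window 2): ALLOW
  req#17 t=13s (window 2): DENY
  req#18 t=14s (window 2): DENY

Allowed counts by window: 4 4 4

Answer: 4 4 4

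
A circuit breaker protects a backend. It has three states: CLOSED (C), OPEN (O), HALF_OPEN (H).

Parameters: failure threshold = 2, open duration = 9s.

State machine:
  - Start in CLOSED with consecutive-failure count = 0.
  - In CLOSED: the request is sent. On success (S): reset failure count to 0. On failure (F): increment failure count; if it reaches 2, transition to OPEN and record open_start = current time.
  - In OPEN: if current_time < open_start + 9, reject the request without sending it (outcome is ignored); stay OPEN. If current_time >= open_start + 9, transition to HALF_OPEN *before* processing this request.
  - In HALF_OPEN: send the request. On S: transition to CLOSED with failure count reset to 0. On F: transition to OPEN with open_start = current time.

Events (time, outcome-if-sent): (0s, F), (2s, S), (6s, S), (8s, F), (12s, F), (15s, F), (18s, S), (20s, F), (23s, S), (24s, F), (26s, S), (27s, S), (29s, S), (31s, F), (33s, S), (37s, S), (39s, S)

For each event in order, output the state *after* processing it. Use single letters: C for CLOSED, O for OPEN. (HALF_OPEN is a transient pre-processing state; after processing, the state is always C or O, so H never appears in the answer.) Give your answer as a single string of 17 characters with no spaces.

Answer: CCCCOOOOCCCCCCCCC

Derivation:
State after each event:
  event#1 t=0s outcome=F: state=CLOSED
  event#2 t=2s outcome=S: state=CLOSED
  event#3 t=6s outcome=S: state=CLOSED
  event#4 t=8s outcome=F: state=CLOSED
  event#5 t=12s outcome=F: state=OPEN
  event#6 t=15s outcome=F: state=OPEN
  event#7 t=18s outcome=S: state=OPEN
  event#8 t=20s outcome=F: state=OPEN
  event#9 t=23s outcome=S: state=CLOSED
  event#10 t=24s outcome=F: state=CLOSED
  event#11 t=26s outcome=S: state=CLOSED
  event#12 t=27s outcome=S: state=CLOSED
  event#13 t=29s outcome=S: state=CLOSED
  event#14 t=31s outcome=F: state=CLOSED
  event#15 t=33s outcome=S: state=CLOSED
  event#16 t=37s outcome=S: state=CLOSED
  event#17 t=39s outcome=S: state=CLOSED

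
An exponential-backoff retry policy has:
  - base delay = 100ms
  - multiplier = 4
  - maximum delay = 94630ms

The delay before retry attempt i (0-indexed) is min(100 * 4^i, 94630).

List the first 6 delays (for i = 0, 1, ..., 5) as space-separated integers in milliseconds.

Computing each delay:
  i=0: min(100*4^0, 94630) = 100
  i=1: min(100*4^1, 94630) = 400
  i=2: min(100*4^2, 94630) = 1600
  i=3: min(100*4^3, 94630) = 6400
  i=4: min(100*4^4, 94630) = 25600
  i=5: min(100*4^5, 94630) = 94630

Answer: 100 400 1600 6400 25600 94630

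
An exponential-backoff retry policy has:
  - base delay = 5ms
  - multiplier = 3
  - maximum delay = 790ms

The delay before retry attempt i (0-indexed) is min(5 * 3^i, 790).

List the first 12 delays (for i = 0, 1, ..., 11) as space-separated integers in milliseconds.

Computing each delay:
  i=0: min(5*3^0, 790) = 5
  i=1: min(5*3^1, 790) = 15
  i=2: min(5*3^2, 790) = 45
  i=3: min(5*3^3, 790) = 135
  i=4: min(5*3^4, 790) = 405
  i=5: min(5*3^5, 790) = 790
  i=6: min(5*3^6, 790) = 790
  i=7: min(5*3^7, 790) = 790
  i=8: min(5*3^8, 790) = 790
  i=9: min(5*3^9, 790) = 790
  i=10: min(5*3^10, 790) = 790
  i=11: min(5*3^11, 790) = 790

Answer: 5 15 45 135 405 790 790 790 790 790 790 790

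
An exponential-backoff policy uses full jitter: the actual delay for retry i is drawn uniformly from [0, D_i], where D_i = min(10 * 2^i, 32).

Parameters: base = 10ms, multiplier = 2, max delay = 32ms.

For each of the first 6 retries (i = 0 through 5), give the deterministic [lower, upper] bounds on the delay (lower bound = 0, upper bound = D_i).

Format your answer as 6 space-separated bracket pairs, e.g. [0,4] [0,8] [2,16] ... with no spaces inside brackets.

Answer: [0,10] [0,20] [0,32] [0,32] [0,32] [0,32]

Derivation:
Computing bounds per retry:
  i=0: D_i=min(10*2^0,32)=10, bounds=[0,10]
  i=1: D_i=min(10*2^1,32)=20, bounds=[0,20]
  i=2: D_i=min(10*2^2,32)=32, bounds=[0,32]
  i=3: D_i=min(10*2^3,32)=32, bounds=[0,32]
  i=4: D_i=min(10*2^4,32)=32, bounds=[0,32]
  i=5: D_i=min(10*2^5,32)=32, bounds=[0,32]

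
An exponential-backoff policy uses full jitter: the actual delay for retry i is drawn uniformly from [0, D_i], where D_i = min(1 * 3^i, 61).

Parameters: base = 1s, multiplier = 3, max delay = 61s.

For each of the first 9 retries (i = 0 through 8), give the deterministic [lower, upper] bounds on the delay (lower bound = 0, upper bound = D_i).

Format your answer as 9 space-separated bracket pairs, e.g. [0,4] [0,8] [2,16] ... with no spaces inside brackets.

Computing bounds per retry:
  i=0: D_i=min(1*3^0,61)=1, bounds=[0,1]
  i=1: D_i=min(1*3^1,61)=3, bounds=[0,3]
  i=2: D_i=min(1*3^2,61)=9, bounds=[0,9]
  i=3: D_i=min(1*3^3,61)=27, bounds=[0,27]
  i=4: D_i=min(1*3^4,61)=61, bounds=[0,61]
  i=5: D_i=min(1*3^5,61)=61, bounds=[0,61]
  i=6: D_i=min(1*3^6,61)=61, bounds=[0,61]
  i=7: D_i=min(1*3^7,61)=61, bounds=[0,61]
  i=8: D_i=min(1*3^8,61)=61, bounds=[0,61]

Answer: [0,1] [0,3] [0,9] [0,27] [0,61] [0,61] [0,61] [0,61] [0,61]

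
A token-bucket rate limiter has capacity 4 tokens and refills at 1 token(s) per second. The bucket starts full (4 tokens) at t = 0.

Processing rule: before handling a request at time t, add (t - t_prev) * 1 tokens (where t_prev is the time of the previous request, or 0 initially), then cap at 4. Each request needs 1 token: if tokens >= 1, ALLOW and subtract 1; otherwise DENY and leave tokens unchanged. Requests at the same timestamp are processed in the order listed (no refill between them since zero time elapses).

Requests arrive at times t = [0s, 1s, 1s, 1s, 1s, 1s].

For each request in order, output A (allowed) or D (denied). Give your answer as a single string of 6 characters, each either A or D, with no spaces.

Answer: AAAAAD

Derivation:
Simulating step by step:
  req#1 t=0s: ALLOW
  req#2 t=1s: ALLOW
  req#3 t=1s: ALLOW
  req#4 t=1s: ALLOW
  req#5 t=1s: ALLOW
  req#6 t=1s: DENY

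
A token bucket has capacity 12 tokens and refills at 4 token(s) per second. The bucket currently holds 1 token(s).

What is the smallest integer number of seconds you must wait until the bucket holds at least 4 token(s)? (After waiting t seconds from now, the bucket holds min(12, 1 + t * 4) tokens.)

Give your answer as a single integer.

Answer: 1

Derivation:
Need 1 + t * 4 >= 4, so t >= 3/4.
Smallest integer t = ceil(3/4) = 1.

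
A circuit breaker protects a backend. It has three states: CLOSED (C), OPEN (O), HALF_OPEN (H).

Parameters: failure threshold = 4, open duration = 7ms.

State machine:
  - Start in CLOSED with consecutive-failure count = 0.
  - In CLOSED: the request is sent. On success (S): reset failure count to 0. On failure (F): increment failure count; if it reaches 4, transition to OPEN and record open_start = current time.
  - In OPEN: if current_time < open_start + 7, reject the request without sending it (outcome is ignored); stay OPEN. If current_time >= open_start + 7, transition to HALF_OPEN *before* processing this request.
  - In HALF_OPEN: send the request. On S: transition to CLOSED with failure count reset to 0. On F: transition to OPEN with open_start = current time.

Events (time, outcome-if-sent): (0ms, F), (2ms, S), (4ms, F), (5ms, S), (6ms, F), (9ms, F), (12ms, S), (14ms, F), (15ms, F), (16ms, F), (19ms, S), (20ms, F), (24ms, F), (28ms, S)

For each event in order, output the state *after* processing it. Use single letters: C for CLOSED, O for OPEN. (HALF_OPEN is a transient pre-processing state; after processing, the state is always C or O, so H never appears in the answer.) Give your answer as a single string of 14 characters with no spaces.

Answer: CCCCCCCCCCCCCC

Derivation:
State after each event:
  event#1 t=0ms outcome=F: state=CLOSED
  event#2 t=2ms outcome=S: state=CLOSED
  event#3 t=4ms outcome=F: state=CLOSED
  event#4 t=5ms outcome=S: state=CLOSED
  event#5 t=6ms outcome=F: state=CLOSED
  event#6 t=9ms outcome=F: state=CLOSED
  event#7 t=12ms outcome=S: state=CLOSED
  event#8 t=14ms outcome=F: state=CLOSED
  event#9 t=15ms outcome=F: state=CLOSED
  event#10 t=16ms outcome=F: state=CLOSED
  event#11 t=19ms outcome=S: state=CLOSED
  event#12 t=20ms outcome=F: state=CLOSED
  event#13 t=24ms outcome=F: state=CLOSED
  event#14 t=28ms outcome=S: state=CLOSED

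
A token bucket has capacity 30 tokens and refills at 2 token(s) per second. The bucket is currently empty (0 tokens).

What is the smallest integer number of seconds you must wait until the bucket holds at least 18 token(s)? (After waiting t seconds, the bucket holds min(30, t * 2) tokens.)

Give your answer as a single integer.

Answer: 9

Derivation:
Need t * 2 >= 18, so t >= 18/2.
Smallest integer t = ceil(18/2) = 9.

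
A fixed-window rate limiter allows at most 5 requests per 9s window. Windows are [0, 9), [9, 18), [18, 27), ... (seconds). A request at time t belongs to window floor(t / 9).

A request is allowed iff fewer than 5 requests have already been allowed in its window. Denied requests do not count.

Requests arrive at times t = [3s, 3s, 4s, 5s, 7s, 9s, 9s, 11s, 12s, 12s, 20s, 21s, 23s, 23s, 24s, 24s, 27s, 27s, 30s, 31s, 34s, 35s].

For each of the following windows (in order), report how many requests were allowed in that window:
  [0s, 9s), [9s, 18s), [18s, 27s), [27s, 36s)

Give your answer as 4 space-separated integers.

Answer: 5 5 5 5

Derivation:
Processing requests:
  req#1 t=3s (window 0): ALLOW
  req#2 t=3s (window 0): ALLOW
  req#3 t=4s (window 0): ALLOW
  req#4 t=5s (window 0): ALLOW
  req#5 t=7s (window 0): ALLOW
  req#6 t=9s (window 1): ALLOW
  req#7 t=9s (window 1): ALLOW
  req#8 t=11s (window 1): ALLOW
  req#9 t=12s (window 1): ALLOW
  req#10 t=12s (window 1): ALLOW
  req#11 t=20s (window 2): ALLOW
  req#12 t=21s (window 2): ALLOW
  req#13 t=23s (window 2): ALLOW
  req#14 t=23s (window 2): ALLOW
  req#15 t=24s (window 2): ALLOW
  req#16 t=24s (window 2): DENY
  req#17 t=27s (window 3): ALLOW
  req#18 t=27s (window 3): ALLOW
  req#19 t=30s (window 3): ALLOW
  req#20 t=31s (window 3): ALLOW
  req#21 t=34s (window 3): ALLOW
  req#22 t=35s (window 3): DENY

Allowed counts by window: 5 5 5 5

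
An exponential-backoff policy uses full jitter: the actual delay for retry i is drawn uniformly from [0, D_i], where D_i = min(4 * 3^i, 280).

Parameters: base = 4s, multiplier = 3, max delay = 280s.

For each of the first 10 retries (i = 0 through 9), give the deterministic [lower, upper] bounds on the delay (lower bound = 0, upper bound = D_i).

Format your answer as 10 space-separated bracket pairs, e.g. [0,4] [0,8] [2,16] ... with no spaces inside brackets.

Computing bounds per retry:
  i=0: D_i=min(4*3^0,280)=4, bounds=[0,4]
  i=1: D_i=min(4*3^1,280)=12, bounds=[0,12]
  i=2: D_i=min(4*3^2,280)=36, bounds=[0,36]
  i=3: D_i=min(4*3^3,280)=108, bounds=[0,108]
  i=4: D_i=min(4*3^4,280)=280, bounds=[0,280]
  i=5: D_i=min(4*3^5,280)=280, bounds=[0,280]
  i=6: D_i=min(4*3^6,280)=280, bounds=[0,280]
  i=7: D_i=min(4*3^7,280)=280, bounds=[0,280]
  i=8: D_i=min(4*3^8,280)=280, bounds=[0,280]
  i=9: D_i=min(4*3^9,280)=280, bounds=[0,280]

Answer: [0,4] [0,12] [0,36] [0,108] [0,280] [0,280] [0,280] [0,280] [0,280] [0,280]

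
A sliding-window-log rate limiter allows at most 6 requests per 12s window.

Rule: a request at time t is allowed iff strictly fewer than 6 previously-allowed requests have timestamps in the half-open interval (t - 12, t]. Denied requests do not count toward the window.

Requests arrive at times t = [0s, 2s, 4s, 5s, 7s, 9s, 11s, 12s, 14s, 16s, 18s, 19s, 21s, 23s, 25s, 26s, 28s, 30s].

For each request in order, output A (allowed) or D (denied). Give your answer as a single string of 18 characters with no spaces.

Answer: AAAAAADAAAAAADAAAA

Derivation:
Tracking allowed requests in the window:
  req#1 t=0s: ALLOW
  req#2 t=2s: ALLOW
  req#3 t=4s: ALLOW
  req#4 t=5s: ALLOW
  req#5 t=7s: ALLOW
  req#6 t=9s: ALLOW
  req#7 t=11s: DENY
  req#8 t=12s: ALLOW
  req#9 t=14s: ALLOW
  req#10 t=16s: ALLOW
  req#11 t=18s: ALLOW
  req#12 t=19s: ALLOW
  req#13 t=21s: ALLOW
  req#14 t=23s: DENY
  req#15 t=25s: ALLOW
  req#16 t=26s: ALLOW
  req#17 t=28s: ALLOW
  req#18 t=30s: ALLOW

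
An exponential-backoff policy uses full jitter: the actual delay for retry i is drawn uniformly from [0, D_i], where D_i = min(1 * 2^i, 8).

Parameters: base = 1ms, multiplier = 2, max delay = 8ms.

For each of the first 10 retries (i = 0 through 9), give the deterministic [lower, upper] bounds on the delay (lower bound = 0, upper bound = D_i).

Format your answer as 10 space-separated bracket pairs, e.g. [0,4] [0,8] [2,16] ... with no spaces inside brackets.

Answer: [0,1] [0,2] [0,4] [0,8] [0,8] [0,8] [0,8] [0,8] [0,8] [0,8]

Derivation:
Computing bounds per retry:
  i=0: D_i=min(1*2^0,8)=1, bounds=[0,1]
  i=1: D_i=min(1*2^1,8)=2, bounds=[0,2]
  i=2: D_i=min(1*2^2,8)=4, bounds=[0,4]
  i=3: D_i=min(1*2^3,8)=8, bounds=[0,8]
  i=4: D_i=min(1*2^4,8)=8, bounds=[0,8]
  i=5: D_i=min(1*2^5,8)=8, bounds=[0,8]
  i=6: D_i=min(1*2^6,8)=8, bounds=[0,8]
  i=7: D_i=min(1*2^7,8)=8, bounds=[0,8]
  i=8: D_i=min(1*2^8,8)=8, bounds=[0,8]
  i=9: D_i=min(1*2^9,8)=8, bounds=[0,8]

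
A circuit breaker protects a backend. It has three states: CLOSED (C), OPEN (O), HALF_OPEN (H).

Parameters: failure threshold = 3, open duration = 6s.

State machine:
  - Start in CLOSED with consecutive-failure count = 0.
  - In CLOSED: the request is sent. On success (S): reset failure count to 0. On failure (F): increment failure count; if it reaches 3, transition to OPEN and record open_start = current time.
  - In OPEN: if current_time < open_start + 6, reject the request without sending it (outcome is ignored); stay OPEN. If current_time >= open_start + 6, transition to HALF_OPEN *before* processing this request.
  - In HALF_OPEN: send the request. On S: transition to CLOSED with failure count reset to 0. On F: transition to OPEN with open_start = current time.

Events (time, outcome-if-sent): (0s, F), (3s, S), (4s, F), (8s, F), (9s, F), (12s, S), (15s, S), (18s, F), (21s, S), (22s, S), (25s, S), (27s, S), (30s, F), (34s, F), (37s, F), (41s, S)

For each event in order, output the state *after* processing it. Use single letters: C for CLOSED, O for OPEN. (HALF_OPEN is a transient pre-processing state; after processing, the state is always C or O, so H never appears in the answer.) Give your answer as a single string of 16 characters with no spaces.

Answer: CCCCOOCCCCCCCCOO

Derivation:
State after each event:
  event#1 t=0s outcome=F: state=CLOSED
  event#2 t=3s outcome=S: state=CLOSED
  event#3 t=4s outcome=F: state=CLOSED
  event#4 t=8s outcome=F: state=CLOSED
  event#5 t=9s outcome=F: state=OPEN
  event#6 t=12s outcome=S: state=OPEN
  event#7 t=15s outcome=S: state=CLOSED
  event#8 t=18s outcome=F: state=CLOSED
  event#9 t=21s outcome=S: state=CLOSED
  event#10 t=22s outcome=S: state=CLOSED
  event#11 t=25s outcome=S: state=CLOSED
  event#12 t=27s outcome=S: state=CLOSED
  event#13 t=30s outcome=F: state=CLOSED
  event#14 t=34s outcome=F: state=CLOSED
  event#15 t=37s outcome=F: state=OPEN
  event#16 t=41s outcome=S: state=OPEN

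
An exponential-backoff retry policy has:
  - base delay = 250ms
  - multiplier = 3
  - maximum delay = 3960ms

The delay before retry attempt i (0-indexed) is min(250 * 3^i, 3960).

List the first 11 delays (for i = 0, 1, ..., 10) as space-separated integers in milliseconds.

Computing each delay:
  i=0: min(250*3^0, 3960) = 250
  i=1: min(250*3^1, 3960) = 750
  i=2: min(250*3^2, 3960) = 2250
  i=3: min(250*3^3, 3960) = 3960
  i=4: min(250*3^4, 3960) = 3960
  i=5: min(250*3^5, 3960) = 3960
  i=6: min(250*3^6, 3960) = 3960
  i=7: min(250*3^7, 3960) = 3960
  i=8: min(250*3^8, 3960) = 3960
  i=9: min(250*3^9, 3960) = 3960
  i=10: min(250*3^10, 3960) = 3960

Answer: 250 750 2250 3960 3960 3960 3960 3960 3960 3960 3960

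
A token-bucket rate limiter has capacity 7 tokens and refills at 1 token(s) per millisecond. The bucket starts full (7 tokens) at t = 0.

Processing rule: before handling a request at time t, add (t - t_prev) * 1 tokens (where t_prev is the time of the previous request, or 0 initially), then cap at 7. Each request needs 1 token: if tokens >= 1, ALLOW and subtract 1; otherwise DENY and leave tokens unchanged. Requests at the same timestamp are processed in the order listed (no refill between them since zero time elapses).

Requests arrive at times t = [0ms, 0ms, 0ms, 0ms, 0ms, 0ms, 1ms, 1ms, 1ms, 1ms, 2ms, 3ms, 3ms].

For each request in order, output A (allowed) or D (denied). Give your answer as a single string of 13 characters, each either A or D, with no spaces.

Answer: AAAAAAAADDAAD

Derivation:
Simulating step by step:
  req#1 t=0ms: ALLOW
  req#2 t=0ms: ALLOW
  req#3 t=0ms: ALLOW
  req#4 t=0ms: ALLOW
  req#5 t=0ms: ALLOW
  req#6 t=0ms: ALLOW
  req#7 t=1ms: ALLOW
  req#8 t=1ms: ALLOW
  req#9 t=1ms: DENY
  req#10 t=1ms: DENY
  req#11 t=2ms: ALLOW
  req#12 t=3ms: ALLOW
  req#13 t=3ms: DENY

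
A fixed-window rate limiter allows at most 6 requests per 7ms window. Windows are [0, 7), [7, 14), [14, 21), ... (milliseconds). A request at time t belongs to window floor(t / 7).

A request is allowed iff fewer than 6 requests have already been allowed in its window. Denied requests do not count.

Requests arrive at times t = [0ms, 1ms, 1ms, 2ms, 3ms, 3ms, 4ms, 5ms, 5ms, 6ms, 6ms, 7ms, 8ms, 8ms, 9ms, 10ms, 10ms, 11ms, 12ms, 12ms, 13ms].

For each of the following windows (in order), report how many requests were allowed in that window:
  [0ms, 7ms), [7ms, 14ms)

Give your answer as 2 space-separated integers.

Answer: 6 6

Derivation:
Processing requests:
  req#1 t=0ms (window 0): ALLOW
  req#2 t=1ms (window 0): ALLOW
  req#3 t=1ms (window 0): ALLOW
  req#4 t=2ms (window 0): ALLOW
  req#5 t=3ms (window 0): ALLOW
  req#6 t=3ms (window 0): ALLOW
  req#7 t=4ms (window 0): DENY
  req#8 t=5ms (window 0): DENY
  req#9 t=5ms (window 0): DENY
  req#10 t=6ms (window 0): DENY
  req#11 t=6ms (window 0): DENY
  req#12 t=7ms (window 1): ALLOW
  req#13 t=8ms (window 1): ALLOW
  req#14 t=8ms (window 1): ALLOW
  req#15 t=9ms (window 1): ALLOW
  req#16 t=10ms (window 1): ALLOW
  req#17 t=10ms (window 1): ALLOW
  req#18 t=11ms (window 1): DENY
  req#19 t=12ms (window 1): DENY
  req#20 t=12ms (window 1): DENY
  req#21 t=13ms (window 1): DENY

Allowed counts by window: 6 6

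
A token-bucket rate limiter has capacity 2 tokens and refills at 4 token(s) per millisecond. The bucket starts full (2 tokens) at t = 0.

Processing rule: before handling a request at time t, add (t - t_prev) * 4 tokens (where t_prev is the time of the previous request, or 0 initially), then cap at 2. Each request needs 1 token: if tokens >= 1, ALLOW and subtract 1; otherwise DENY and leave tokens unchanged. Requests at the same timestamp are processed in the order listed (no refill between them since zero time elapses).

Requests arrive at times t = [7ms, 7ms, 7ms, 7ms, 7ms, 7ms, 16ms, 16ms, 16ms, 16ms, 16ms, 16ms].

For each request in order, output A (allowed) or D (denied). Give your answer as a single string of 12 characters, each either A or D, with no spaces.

Simulating step by step:
  req#1 t=7ms: ALLOW
  req#2 t=7ms: ALLOW
  req#3 t=7ms: DENY
  req#4 t=7ms: DENY
  req#5 t=7ms: DENY
  req#6 t=7ms: DENY
  req#7 t=16ms: ALLOW
  req#8 t=16ms: ALLOW
  req#9 t=16ms: DENY
  req#10 t=16ms: DENY
  req#11 t=16ms: DENY
  req#12 t=16ms: DENY

Answer: AADDDDAADDDD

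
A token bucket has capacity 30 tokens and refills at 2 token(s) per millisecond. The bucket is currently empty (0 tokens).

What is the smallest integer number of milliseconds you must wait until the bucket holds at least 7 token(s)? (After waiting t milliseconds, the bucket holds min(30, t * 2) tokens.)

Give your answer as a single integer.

Answer: 4

Derivation:
Need t * 2 >= 7, so t >= 7/2.
Smallest integer t = ceil(7/2) = 4.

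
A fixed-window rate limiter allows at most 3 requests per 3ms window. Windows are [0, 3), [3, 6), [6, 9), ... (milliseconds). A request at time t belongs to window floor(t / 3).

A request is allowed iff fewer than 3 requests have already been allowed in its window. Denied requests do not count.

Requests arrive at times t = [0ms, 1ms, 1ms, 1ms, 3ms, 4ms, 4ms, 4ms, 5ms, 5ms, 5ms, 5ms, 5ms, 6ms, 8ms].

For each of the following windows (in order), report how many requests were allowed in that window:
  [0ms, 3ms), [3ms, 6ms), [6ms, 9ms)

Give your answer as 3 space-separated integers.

Processing requests:
  req#1 t=0ms (window 0): ALLOW
  req#2 t=1ms (window 0): ALLOW
  req#3 t=1ms (window 0): ALLOW
  req#4 t=1ms (window 0): DENY
  req#5 t=3ms (window 1): ALLOW
  req#6 t=4ms (window 1): ALLOW
  req#7 t=4ms (window 1): ALLOW
  req#8 t=4ms (window 1): DENY
  req#9 t=5ms (window 1): DENY
  req#10 t=5ms (window 1): DENY
  req#11 t=5ms (window 1): DENY
  req#12 t=5ms (window 1): DENY
  req#13 t=5ms (window 1): DENY
  req#14 t=6ms (window 2): ALLOW
  req#15 t=8ms (window 2): ALLOW

Allowed counts by window: 3 3 2

Answer: 3 3 2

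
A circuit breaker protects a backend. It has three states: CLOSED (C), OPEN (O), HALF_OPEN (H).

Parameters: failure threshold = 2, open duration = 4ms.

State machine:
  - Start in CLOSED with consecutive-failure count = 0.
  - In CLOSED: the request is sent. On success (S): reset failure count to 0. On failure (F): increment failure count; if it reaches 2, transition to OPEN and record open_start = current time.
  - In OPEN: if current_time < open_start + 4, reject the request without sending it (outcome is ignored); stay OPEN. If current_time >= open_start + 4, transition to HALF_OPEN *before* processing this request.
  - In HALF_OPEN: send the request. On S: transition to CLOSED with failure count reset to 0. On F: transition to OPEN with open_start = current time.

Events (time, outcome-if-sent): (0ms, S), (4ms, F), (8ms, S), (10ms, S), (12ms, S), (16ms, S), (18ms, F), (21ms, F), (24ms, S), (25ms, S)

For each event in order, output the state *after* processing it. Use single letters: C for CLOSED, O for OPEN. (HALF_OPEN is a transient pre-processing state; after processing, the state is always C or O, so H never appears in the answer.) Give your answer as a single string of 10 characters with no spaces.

State after each event:
  event#1 t=0ms outcome=S: state=CLOSED
  event#2 t=4ms outcome=F: state=CLOSED
  event#3 t=8ms outcome=S: state=CLOSED
  event#4 t=10ms outcome=S: state=CLOSED
  event#5 t=12ms outcome=S: state=CLOSED
  event#6 t=16ms outcome=S: state=CLOSED
  event#7 t=18ms outcome=F: state=CLOSED
  event#8 t=21ms outcome=F: state=OPEN
  event#9 t=24ms outcome=S: state=OPEN
  event#10 t=25ms outcome=S: state=CLOSED

Answer: CCCCCCCOOC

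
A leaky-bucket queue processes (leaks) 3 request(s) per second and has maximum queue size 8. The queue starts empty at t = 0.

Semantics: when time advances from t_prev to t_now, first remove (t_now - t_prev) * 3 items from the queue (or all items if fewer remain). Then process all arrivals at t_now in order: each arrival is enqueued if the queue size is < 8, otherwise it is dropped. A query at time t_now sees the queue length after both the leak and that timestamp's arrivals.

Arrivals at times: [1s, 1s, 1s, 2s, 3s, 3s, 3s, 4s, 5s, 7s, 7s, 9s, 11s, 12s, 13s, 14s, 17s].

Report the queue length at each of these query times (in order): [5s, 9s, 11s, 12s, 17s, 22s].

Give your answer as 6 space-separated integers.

Answer: 1 1 1 1 1 0

Derivation:
Queue lengths at query times:
  query t=5s: backlog = 1
  query t=9s: backlog = 1
  query t=11s: backlog = 1
  query t=12s: backlog = 1
  query t=17s: backlog = 1
  query t=22s: backlog = 0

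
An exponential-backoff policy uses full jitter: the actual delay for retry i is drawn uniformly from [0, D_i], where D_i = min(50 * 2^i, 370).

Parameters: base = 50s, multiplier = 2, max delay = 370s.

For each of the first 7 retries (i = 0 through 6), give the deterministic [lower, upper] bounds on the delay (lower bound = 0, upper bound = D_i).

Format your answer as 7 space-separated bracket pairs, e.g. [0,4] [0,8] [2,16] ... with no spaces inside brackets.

Computing bounds per retry:
  i=0: D_i=min(50*2^0,370)=50, bounds=[0,50]
  i=1: D_i=min(50*2^1,370)=100, bounds=[0,100]
  i=2: D_i=min(50*2^2,370)=200, bounds=[0,200]
  i=3: D_i=min(50*2^3,370)=370, bounds=[0,370]
  i=4: D_i=min(50*2^4,370)=370, bounds=[0,370]
  i=5: D_i=min(50*2^5,370)=370, bounds=[0,370]
  i=6: D_i=min(50*2^6,370)=370, bounds=[0,370]

Answer: [0,50] [0,100] [0,200] [0,370] [0,370] [0,370] [0,370]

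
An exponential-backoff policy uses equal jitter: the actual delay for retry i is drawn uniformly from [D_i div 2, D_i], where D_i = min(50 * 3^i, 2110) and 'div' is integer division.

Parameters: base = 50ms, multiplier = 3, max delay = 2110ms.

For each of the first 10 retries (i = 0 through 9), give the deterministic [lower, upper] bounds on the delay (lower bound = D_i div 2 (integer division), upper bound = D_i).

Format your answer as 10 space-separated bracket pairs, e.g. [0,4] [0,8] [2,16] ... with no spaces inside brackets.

Answer: [25,50] [75,150] [225,450] [675,1350] [1055,2110] [1055,2110] [1055,2110] [1055,2110] [1055,2110] [1055,2110]

Derivation:
Computing bounds per retry:
  i=0: D_i=min(50*3^0,2110)=50, bounds=[25,50]
  i=1: D_i=min(50*3^1,2110)=150, bounds=[75,150]
  i=2: D_i=min(50*3^2,2110)=450, bounds=[225,450]
  i=3: D_i=min(50*3^3,2110)=1350, bounds=[675,1350]
  i=4: D_i=min(50*3^4,2110)=2110, bounds=[1055,2110]
  i=5: D_i=min(50*3^5,2110)=2110, bounds=[1055,2110]
  i=6: D_i=min(50*3^6,2110)=2110, bounds=[1055,2110]
  i=7: D_i=min(50*3^7,2110)=2110, bounds=[1055,2110]
  i=8: D_i=min(50*3^8,2110)=2110, bounds=[1055,2110]
  i=9: D_i=min(50*3^9,2110)=2110, bounds=[1055,2110]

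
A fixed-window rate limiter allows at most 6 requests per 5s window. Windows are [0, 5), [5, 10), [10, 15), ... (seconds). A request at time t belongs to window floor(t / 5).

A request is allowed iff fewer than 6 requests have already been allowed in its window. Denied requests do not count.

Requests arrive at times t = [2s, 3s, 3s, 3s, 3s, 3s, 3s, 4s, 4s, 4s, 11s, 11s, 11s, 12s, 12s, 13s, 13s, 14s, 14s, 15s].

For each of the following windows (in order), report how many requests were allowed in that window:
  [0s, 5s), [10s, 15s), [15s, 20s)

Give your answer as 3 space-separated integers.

Processing requests:
  req#1 t=2s (window 0): ALLOW
  req#2 t=3s (window 0): ALLOW
  req#3 t=3s (window 0): ALLOW
  req#4 t=3s (window 0): ALLOW
  req#5 t=3s (window 0): ALLOW
  req#6 t=3s (window 0): ALLOW
  req#7 t=3s (window 0): DENY
  req#8 t=4s (window 0): DENY
  req#9 t=4s (window 0): DENY
  req#10 t=4s (window 0): DENY
  req#11 t=11s (window 2): ALLOW
  req#12 t=11s (window 2): ALLOW
  req#13 t=11s (window 2): ALLOW
  req#14 t=12s (window 2): ALLOW
  req#15 t=12s (window 2): ALLOW
  req#16 t=13s (window 2): ALLOW
  req#17 t=13s (window 2): DENY
  req#18 t=14s (window 2): DENY
  req#19 t=14s (window 2): DENY
  req#20 t=15s (window 3): ALLOW

Allowed counts by window: 6 6 1

Answer: 6 6 1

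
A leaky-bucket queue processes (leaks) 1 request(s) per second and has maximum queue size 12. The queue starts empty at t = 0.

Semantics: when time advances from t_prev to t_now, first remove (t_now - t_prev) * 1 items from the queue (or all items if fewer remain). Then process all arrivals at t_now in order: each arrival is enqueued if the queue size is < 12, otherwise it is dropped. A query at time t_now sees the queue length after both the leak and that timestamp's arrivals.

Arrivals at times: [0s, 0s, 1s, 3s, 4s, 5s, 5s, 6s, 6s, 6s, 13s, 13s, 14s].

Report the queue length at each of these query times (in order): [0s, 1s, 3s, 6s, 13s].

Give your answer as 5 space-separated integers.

Queue lengths at query times:
  query t=0s: backlog = 2
  query t=1s: backlog = 2
  query t=3s: backlog = 1
  query t=6s: backlog = 4
  query t=13s: backlog = 2

Answer: 2 2 1 4 2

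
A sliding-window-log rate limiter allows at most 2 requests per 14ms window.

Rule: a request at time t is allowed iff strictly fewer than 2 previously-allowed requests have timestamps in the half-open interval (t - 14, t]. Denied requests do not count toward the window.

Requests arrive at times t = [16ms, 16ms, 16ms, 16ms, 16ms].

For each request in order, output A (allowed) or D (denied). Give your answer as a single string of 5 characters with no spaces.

Answer: AADDD

Derivation:
Tracking allowed requests in the window:
  req#1 t=16ms: ALLOW
  req#2 t=16ms: ALLOW
  req#3 t=16ms: DENY
  req#4 t=16ms: DENY
  req#5 t=16ms: DENY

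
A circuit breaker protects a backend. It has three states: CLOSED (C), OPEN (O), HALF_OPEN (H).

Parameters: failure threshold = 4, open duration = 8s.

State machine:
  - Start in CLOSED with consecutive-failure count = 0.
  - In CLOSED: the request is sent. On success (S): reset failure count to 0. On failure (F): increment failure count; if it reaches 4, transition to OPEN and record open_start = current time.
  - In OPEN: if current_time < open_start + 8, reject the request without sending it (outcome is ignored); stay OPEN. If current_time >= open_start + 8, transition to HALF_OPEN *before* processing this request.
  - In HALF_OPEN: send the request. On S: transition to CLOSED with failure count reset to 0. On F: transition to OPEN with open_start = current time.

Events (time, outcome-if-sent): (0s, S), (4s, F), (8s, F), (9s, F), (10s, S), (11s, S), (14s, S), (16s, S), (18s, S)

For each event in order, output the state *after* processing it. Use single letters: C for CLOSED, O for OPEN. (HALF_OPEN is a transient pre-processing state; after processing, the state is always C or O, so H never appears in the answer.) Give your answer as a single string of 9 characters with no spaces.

State after each event:
  event#1 t=0s outcome=S: state=CLOSED
  event#2 t=4s outcome=F: state=CLOSED
  event#3 t=8s outcome=F: state=CLOSED
  event#4 t=9s outcome=F: state=CLOSED
  event#5 t=10s outcome=S: state=CLOSED
  event#6 t=11s outcome=S: state=CLOSED
  event#7 t=14s outcome=S: state=CLOSED
  event#8 t=16s outcome=S: state=CLOSED
  event#9 t=18s outcome=S: state=CLOSED

Answer: CCCCCCCCC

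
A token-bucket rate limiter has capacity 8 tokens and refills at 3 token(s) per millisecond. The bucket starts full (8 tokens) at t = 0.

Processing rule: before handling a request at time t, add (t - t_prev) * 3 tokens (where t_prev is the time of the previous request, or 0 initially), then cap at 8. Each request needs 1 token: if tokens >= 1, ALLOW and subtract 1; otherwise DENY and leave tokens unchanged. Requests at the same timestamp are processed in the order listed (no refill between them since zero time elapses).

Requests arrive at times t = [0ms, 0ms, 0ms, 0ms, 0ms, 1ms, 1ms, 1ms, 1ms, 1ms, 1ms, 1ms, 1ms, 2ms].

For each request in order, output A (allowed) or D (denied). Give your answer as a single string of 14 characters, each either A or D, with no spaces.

Simulating step by step:
  req#1 t=0ms: ALLOW
  req#2 t=0ms: ALLOW
  req#3 t=0ms: ALLOW
  req#4 t=0ms: ALLOW
  req#5 t=0ms: ALLOW
  req#6 t=1ms: ALLOW
  req#7 t=1ms: ALLOW
  req#8 t=1ms: ALLOW
  req#9 t=1ms: ALLOW
  req#10 t=1ms: ALLOW
  req#11 t=1ms: ALLOW
  req#12 t=1ms: DENY
  req#13 t=1ms: DENY
  req#14 t=2ms: ALLOW

Answer: AAAAAAAAAAADDA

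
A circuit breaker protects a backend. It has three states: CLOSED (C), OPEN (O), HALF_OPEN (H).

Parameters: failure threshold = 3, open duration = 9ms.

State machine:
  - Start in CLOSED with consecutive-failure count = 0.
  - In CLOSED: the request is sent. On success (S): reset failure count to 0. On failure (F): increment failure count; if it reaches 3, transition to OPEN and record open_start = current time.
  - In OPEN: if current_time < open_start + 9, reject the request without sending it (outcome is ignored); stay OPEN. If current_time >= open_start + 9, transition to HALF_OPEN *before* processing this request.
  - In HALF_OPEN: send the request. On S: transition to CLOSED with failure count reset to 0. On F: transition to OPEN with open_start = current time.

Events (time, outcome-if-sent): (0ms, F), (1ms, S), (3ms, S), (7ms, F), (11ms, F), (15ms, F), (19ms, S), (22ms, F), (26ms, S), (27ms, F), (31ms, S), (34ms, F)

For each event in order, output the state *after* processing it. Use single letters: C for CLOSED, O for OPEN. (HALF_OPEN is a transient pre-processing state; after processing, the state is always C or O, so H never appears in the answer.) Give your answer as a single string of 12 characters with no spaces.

Answer: CCCCCOOOCCCC

Derivation:
State after each event:
  event#1 t=0ms outcome=F: state=CLOSED
  event#2 t=1ms outcome=S: state=CLOSED
  event#3 t=3ms outcome=S: state=CLOSED
  event#4 t=7ms outcome=F: state=CLOSED
  event#5 t=11ms outcome=F: state=CLOSED
  event#6 t=15ms outcome=F: state=OPEN
  event#7 t=19ms outcome=S: state=OPEN
  event#8 t=22ms outcome=F: state=OPEN
  event#9 t=26ms outcome=S: state=CLOSED
  event#10 t=27ms outcome=F: state=CLOSED
  event#11 t=31ms outcome=S: state=CLOSED
  event#12 t=34ms outcome=F: state=CLOSED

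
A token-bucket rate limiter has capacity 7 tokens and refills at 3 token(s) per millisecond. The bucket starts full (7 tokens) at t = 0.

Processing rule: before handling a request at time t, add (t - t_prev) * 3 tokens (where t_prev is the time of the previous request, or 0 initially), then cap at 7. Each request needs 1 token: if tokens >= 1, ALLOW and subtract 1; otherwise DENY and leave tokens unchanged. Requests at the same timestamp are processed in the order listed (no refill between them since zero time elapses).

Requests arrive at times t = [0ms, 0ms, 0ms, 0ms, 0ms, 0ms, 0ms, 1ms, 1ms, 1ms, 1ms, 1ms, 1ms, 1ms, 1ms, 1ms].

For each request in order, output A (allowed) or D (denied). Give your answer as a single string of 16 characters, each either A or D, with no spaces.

Answer: AAAAAAAAAADDDDDD

Derivation:
Simulating step by step:
  req#1 t=0ms: ALLOW
  req#2 t=0ms: ALLOW
  req#3 t=0ms: ALLOW
  req#4 t=0ms: ALLOW
  req#5 t=0ms: ALLOW
  req#6 t=0ms: ALLOW
  req#7 t=0ms: ALLOW
  req#8 t=1ms: ALLOW
  req#9 t=1ms: ALLOW
  req#10 t=1ms: ALLOW
  req#11 t=1ms: DENY
  req#12 t=1ms: DENY
  req#13 t=1ms: DENY
  req#14 t=1ms: DENY
  req#15 t=1ms: DENY
  req#16 t=1ms: DENY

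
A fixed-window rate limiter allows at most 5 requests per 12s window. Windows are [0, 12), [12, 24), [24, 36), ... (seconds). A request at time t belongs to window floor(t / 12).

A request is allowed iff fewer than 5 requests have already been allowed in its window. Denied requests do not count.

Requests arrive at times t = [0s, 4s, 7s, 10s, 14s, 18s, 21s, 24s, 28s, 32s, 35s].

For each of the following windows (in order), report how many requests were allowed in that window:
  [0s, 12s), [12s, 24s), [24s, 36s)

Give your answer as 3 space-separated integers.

Processing requests:
  req#1 t=0s (window 0): ALLOW
  req#2 t=4s (window 0): ALLOW
  req#3 t=7s (window 0): ALLOW
  req#4 t=10s (window 0): ALLOW
  req#5 t=14s (window 1): ALLOW
  req#6 t=18s (window 1): ALLOW
  req#7 t=21s (window 1): ALLOW
  req#8 t=24s (window 2): ALLOW
  req#9 t=28s (window 2): ALLOW
  req#10 t=32s (window 2): ALLOW
  req#11 t=35s (window 2): ALLOW

Allowed counts by window: 4 3 4

Answer: 4 3 4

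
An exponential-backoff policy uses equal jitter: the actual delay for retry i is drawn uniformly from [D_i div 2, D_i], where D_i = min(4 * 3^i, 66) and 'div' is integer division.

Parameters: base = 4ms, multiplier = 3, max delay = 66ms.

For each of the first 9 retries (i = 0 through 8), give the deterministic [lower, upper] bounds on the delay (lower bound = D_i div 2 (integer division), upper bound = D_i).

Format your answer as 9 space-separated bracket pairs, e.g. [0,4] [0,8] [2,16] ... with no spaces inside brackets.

Computing bounds per retry:
  i=0: D_i=min(4*3^0,66)=4, bounds=[2,4]
  i=1: D_i=min(4*3^1,66)=12, bounds=[6,12]
  i=2: D_i=min(4*3^2,66)=36, bounds=[18,36]
  i=3: D_i=min(4*3^3,66)=66, bounds=[33,66]
  i=4: D_i=min(4*3^4,66)=66, bounds=[33,66]
  i=5: D_i=min(4*3^5,66)=66, bounds=[33,66]
  i=6: D_i=min(4*3^6,66)=66, bounds=[33,66]
  i=7: D_i=min(4*3^7,66)=66, bounds=[33,66]
  i=8: D_i=min(4*3^8,66)=66, bounds=[33,66]

Answer: [2,4] [6,12] [18,36] [33,66] [33,66] [33,66] [33,66] [33,66] [33,66]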